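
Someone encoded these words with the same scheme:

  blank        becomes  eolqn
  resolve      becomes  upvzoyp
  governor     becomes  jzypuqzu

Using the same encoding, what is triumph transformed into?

wutfpsk

The shift depends on letter class: consonant b→e is +3, but vowel a→l is +11. The rule splits by letter class: vowels +11, consonants +3.
On triumph: t(cons)+3=w, r(cons)+3=u, i(vowel)+11=t, u(vowel)+11=f, m(cons)+3=p, p(cons)+3=s, h(cons)+3=k.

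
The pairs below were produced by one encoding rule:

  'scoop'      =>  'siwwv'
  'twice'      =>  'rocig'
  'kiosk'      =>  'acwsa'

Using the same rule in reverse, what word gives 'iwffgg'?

coffee

s(18)→s(18) and c(2)→i(8) fit y≡25x+10 (mod 26); the inverse of 25 mod 26 is 25. This is an affine cipher: with a=0,…,z=25, each position x becomes (25x+10) mod 26.
Reversing it on iwffgg: i(8)→25·(8−10)≡2=c; w(22)→25·(22−10)≡14=o; f(5)→25·(5−10)≡5=f; f(5)→25·(5−10)≡5=f; g(6)→25·(6−10)≡4=e; g(6)→25·(6−10)≡4=e (all mod 26).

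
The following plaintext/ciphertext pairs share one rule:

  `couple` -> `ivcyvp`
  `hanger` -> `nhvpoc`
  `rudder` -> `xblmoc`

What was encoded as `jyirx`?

drain

In couple: c→i is +6, o→v is +7, u→c is +8, p→y is +9 — the shift increases by 1 each position. Letter i (0-indexed) is shifted by i+6, so successive shifts are 6, 7, 8, ….
Reversing it on jyirx: j−6=d, y−7=r, i−8=a, r−9=i, x−10=n.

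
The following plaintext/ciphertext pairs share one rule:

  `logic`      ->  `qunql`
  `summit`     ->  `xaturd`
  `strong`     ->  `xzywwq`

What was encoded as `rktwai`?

In logic: l→q is +5, o→u is +6, g→n is +7, i→q is +8 — the shift increases by 1 each position. Each letter shifts forward by (position + 5), i.e. 5, 6, 7, … — the shift grows by one for each successive letter.
Decoding rktwai: r−5=m, k−6=e, t−7=m, w−8=o, a−9=r, i−10=y.

memory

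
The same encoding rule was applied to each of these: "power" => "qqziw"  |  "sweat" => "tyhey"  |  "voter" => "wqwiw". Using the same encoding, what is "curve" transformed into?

dwuzj

In power: p→q is +1, o→q is +2, w→z is +3, e→i is +4 — the shift increases by 1 each position. Each letter shifts forward by (position + 1), i.e. 1, 2, 3, … — the shift grows by one for each successive letter.
On curve: c+1=d, u+2=w, r+3=u, v+4=z, e+5=j.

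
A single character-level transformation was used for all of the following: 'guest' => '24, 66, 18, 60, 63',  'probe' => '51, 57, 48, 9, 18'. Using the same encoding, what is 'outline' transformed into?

g(#7)→24 and u(#21)→66: differences scale by 3, so n = 3·pos + 3. Each letter becomes 3×(its alphabet position, a=1..z=26) + 3.
For outline: o=15→48, u=21→66, t=20→63, l=12→39, i=9→30, n=14→45, e=5→18.

48, 66, 63, 39, 30, 45, 18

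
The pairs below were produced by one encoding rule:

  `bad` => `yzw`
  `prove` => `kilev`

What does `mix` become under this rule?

Each pair mirrors across the alphabet (b↔y, a↔z, d↔w): positions sum to 25. Each letter is replaced by its mirror in the alphabet: a↔z, b↔y, c↔x, and so on (the Atbash cipher).
On mix: m↔n, i↔r, x↔c.

nrc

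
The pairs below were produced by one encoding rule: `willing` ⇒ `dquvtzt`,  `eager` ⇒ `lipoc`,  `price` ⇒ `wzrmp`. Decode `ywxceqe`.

rooster

Letter i (0-indexed) is shifted by i+7, so successive shifts are 7, 8, 9, ….
Reversing it on ywxceqe: y−7=r, w−8=o, x−9=o, c−10=s, e−11=t, q−12=e, e−13=r.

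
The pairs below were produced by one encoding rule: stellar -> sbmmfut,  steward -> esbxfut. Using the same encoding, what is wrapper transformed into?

sfqqbsx

The output letters match the input read backwards, each shifted +1: stellar reversed is rallets. The word is reversed, then every letter is shifted forward by 1.
For wrapper: reverse → repparw; then shift: r+1=s, e+1=f, p+1=q, p+1=q, a+1=b, r+1=s, w+1=x.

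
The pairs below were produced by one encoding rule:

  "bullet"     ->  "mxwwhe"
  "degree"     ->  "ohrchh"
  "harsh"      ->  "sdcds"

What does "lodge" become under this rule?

The shift depends on letter class: consonant b→m is +11, but vowel u→x is +3. Two shifts are in play — +3 for a/e/i/o/u, +11 for every other letter.
Applying it to lodge: l(cons)+11=w, o(vowel)+3=r, d(cons)+11=o, g(cons)+11=r, e(vowel)+3=h.

wrorh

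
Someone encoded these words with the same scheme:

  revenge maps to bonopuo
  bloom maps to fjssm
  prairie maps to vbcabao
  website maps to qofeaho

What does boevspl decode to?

respond

r(17)→b(1) and e(4)→o(14) fit y≡3x+2 (mod 26); the inverse of 3 mod 26 is 9. Treating letters as 0–25, the rule is x ↦ 3x + 2 (mod 26).
Reversing it on boevspl: b(1)→9·(1−2)≡17=r; o(14)→9·(14−2)≡4=e; e(4)→9·(4−2)≡18=s; v(21)→9·(21−2)≡15=p; s(18)→9·(18−2)≡14=o; p(15)→9·(15−2)≡13=n; l(11)→9·(11−2)≡3=d (all mod 26).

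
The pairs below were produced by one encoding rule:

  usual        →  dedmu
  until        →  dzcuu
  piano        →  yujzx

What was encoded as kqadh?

berry

Shifts by position in usual: pos 0: u→d (+9), pos 1: s→e (+12), pos 2: u→d (+9), pos 3: a→m (+12) — repeating every 2. The shifts repeat in a cycle of length 2: positions 0,1,… shift by +9, +12, then the pattern repeats.
Reversing it on kqadh: k−9=b, q−12=e, a−9=r, d−12=r, h−9=y.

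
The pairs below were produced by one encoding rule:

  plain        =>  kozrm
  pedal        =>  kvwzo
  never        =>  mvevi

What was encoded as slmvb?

honey

Each pair mirrors across the alphabet (p↔k, l↔o, a↔z): positions sum to 25. Each letter is replaced by its mirror in the alphabet: a↔z, b↔y, c↔x, and so on (the Atbash cipher).
Decoding slmvb: s↔h, l↔o, m↔n, v↔e, b↔y.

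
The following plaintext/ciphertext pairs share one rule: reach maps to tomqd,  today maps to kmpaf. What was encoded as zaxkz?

nylon

Two steps: reverse the string, then apply a Caesar shift of +12.
Undoing it on zaxkz: shift back: z−12=n, a−12=o, x−12=l, k−12=y, z−12=n → nolyn; then reverse → nylon.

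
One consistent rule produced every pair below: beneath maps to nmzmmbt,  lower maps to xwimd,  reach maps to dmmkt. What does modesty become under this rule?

Shifts by position in beneath: pos 0: b→n (+12), pos 1: e→m (+8), pos 2: n→z (+12), pos 3: e→m (+8) — repeating every 2. A repeating key of period 2 is used — shifts +12, +8 over and over.
On modesty: m+12=y, o+8=w, d+12=p, e+8=m, s+12=e, t+8=b, y+12=k.

ywpmebk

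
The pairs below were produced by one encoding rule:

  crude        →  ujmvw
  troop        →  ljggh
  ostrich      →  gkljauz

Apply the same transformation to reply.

jwhdq

Compare letters: c→u is +18, r→j is +18, u→m is +18 — a constant shift. Every letter moves 18 places later in the alphabet, wrapping around z→a.
For reply: r+18=j, e+18=w, p+18=h, l+18=d, y+18=q.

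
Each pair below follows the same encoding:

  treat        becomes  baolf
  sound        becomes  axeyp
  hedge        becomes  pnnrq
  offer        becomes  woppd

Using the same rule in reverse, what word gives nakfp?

fraud

In treat: t→b is +8, r→a is +9, e→o is +10, a→l is +11 — the shift increases by 1 each position. Letter i (0-indexed) is shifted by i+8, so successive shifts are 8, 9, 10, ….
Undoing it on nakfp: n−8=f, a−9=r, k−10=a, f−11=u, p−12=d.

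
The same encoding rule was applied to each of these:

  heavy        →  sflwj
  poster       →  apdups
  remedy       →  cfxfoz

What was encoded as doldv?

snack

Shifts by position in heavy: pos 0: h→s (+11), pos 1: e→f (+1), pos 2: a→l (+11), pos 3: v→w (+1) — repeating every 2. A repeating key of period 2 is used — shifts +11, +1 over and over.
Decoding doldv: d−11=s, o−1=n, l−11=a, d−1=c, v−11=k.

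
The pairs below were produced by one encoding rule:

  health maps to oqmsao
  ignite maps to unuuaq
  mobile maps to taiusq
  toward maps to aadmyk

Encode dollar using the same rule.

kassmy

The shift depends on letter class: consonant h→o is +7, but vowel e→q is +12. Vowels shift forward by 12 and consonants shift forward by 7.
On dollar: d(cons)+7=k, o(vowel)+12=a, l(cons)+7=s, l(cons)+7=s, a(vowel)+12=m, r(cons)+7=y.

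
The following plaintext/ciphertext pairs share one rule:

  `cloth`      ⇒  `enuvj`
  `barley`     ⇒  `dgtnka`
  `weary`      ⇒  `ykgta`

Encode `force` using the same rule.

The rule splits by letter class: vowels +6, consonants +2.
Applying it to force: f(cons)+2=h, o(vowel)+6=u, r(cons)+2=t, c(cons)+2=e, e(vowel)+6=k.

hutek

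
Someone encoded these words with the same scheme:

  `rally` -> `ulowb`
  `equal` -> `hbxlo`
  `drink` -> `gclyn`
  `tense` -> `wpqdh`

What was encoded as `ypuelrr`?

vertigo

Shifts by position in rally: pos 0: r→u (+3), pos 1: a→l (+11), pos 2: l→o (+3), pos 3: l→w (+11) — repeating every 2. It's a Vigenère-style cipher with numeric key [3,11]: position i shifts by key[i mod 2].
Undoing it on ypuelrr: y−3=v, p−11=e, u−3=r, e−11=t, l−3=i, r−11=g, r−3=o.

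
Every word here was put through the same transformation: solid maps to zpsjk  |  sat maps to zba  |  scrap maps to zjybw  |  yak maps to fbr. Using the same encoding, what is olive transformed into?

psjcf

The shift depends on letter class: consonant s→z is +7, but vowel o→p is +1. Vowels shift forward by 1 and consonants shift forward by 7.
For olive: o(vowel)+1=p, l(cons)+7=s, i(vowel)+1=j, v(cons)+7=c, e(vowel)+1=f.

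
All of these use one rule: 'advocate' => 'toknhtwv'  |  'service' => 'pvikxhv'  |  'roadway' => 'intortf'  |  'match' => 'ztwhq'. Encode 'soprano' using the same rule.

pnuitgn

Each letter's alphabet position (a=0..z=25) is mapped through 7·x+19 mod 26 — an affine cipher.
For soprano: s(18)→7·18+19≡15=p; o(14)→7·14+19≡13=n; p(15)→7·15+19≡20=u; r(17)→7·17+19≡8=i; a(0)→7·0+19≡19=t; n(13)→7·13+19≡6=g; o(14)→7·14+19≡13=n (all mod 26).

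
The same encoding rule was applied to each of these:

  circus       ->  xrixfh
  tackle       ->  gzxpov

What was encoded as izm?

Each letter is replaced by its mirror in the alphabet: a↔z, b↔y, c↔x, and so on (the Atbash cipher).
Decoding izm: i↔r, z↔a, m↔n.

ran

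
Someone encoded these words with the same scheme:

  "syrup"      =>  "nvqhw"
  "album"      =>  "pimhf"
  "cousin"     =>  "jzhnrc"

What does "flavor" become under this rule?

aipezq

s(18)→n(13) and y(24)→v(21) fit y≡23x+15 (mod 26); the inverse of 23 mod 26 is 17. This is an affine cipher: with a=0,…,z=25, each position x becomes (23x+15) mod 26.
Applying it to flavor: f(5)→23·5+15≡0=a; l(11)→23·11+15≡8=i; a(0)→23·0+15≡15=p; v(21)→23·21+15≡4=e; o(14)→23·14+15≡25=z; r(17)→23·17+15≡16=q (all mod 26).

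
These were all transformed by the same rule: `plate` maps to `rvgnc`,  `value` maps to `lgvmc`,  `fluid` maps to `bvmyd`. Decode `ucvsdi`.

p(15)→r(17) and l(11)→v(21) fit y≡25x+6 (mod 26); the inverse of 25 mod 26 is 25. This is an affine cipher: with a=0,…,z=25, each position x becomes (25x+6) mod 26.
Undoing it on ucvsdi: u(20)→25·(20−6)≡12=m; c(2)→25·(2−6)≡4=e; v(21)→25·(21−6)≡11=l; s(18)→25·(18−6)≡14=o; d(3)→25·(3−6)≡3=d; i(8)→25·(8−6)≡24=y (all mod 26).

melody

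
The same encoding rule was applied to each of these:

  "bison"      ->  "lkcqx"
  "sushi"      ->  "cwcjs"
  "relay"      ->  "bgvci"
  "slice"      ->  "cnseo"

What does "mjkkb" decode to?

chair

The shifts repeat in a cycle of length 2: positions 0,1,… shift by +10, +2, then the pattern repeats.
Decoding mjkkb: m−10=c, j−2=h, k−10=a, k−2=i, b−10=r.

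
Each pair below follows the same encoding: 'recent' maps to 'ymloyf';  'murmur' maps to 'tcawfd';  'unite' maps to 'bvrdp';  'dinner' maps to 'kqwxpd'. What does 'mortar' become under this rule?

twadld

In recent: r→y is +7, e→m is +8, c→l is +9, e→o is +10 — the shift increases by 1 each position. Letter i (0-indexed) is shifted by i+7, so successive shifts are 7, 8, 9, ….
For mortar: m+7=t, o+8=w, r+9=a, t+10=d, a+11=l, r+12=d.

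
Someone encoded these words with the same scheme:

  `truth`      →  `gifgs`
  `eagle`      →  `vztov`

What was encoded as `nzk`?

Each pair mirrors across the alphabet (t↔g, r↔i, u↔f): positions sum to 25. This is the alphabet-reversal cipher (Atbash): a becomes z, b becomes y, etc.
Reversing it on nzk: n↔m, z↔a, k↔p.

map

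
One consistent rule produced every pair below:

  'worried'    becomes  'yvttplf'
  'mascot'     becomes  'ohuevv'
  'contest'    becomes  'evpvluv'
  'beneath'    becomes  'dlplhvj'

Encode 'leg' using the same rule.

The shift depends on letter class: consonant w→y is +2, but vowel o→v is +7. Vowels shift forward by 7 and consonants shift forward by 2.
For leg: l(cons)+2=n, e(vowel)+7=l, g(cons)+2=i.

nli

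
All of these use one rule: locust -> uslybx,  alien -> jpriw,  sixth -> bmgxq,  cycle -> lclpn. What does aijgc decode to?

react

The shifts repeat in a cycle of length 2: positions 0,1,… shift by +9, +4, then the pattern repeats.
Undoing it on aijgc: a−9=r, i−4=e, j−9=a, g−4=c, c−9=t.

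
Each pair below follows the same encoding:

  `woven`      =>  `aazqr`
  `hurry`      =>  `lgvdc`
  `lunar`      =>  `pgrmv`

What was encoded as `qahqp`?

model

Shifts by position in woven: pos 0: w→a (+4), pos 1: o→a (+12), pos 2: v→z (+4), pos 3: e→q (+12) — repeating every 2. A repeating key of period 2 is used — shifts +4, +12 over and over.
Undoing it on qahqp: q−4=m, a−12=o, h−4=d, q−12=e, p−4=l.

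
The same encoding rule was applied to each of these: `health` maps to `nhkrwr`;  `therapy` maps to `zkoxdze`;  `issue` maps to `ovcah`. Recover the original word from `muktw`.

grant

The shifts repeat in a cycle of length 3: positions 0,1,… shift by +6, +3, +10, then the pattern repeats.
Decoding muktw: m−6=g, u−3=r, k−10=a, t−6=n, w−3=t.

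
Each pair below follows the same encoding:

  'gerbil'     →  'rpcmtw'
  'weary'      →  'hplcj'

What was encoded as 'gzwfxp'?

volume

Compare letters: g→r is +11, e→p is +11, r→c is +11 — a constant shift. This is a Caesar cipher with shift 11.
Undoing it on gzwfxp: g−11=v, z−11=o, w−11=l, f−11=u, x−11=m, p−11=e.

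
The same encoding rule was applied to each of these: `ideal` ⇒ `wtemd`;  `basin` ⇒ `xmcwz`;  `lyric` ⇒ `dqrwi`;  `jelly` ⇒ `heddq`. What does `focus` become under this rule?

pkiyc

i(8)→w(22) and d(3)→t(19) fit y≡11x+12 (mod 26); the inverse of 11 mod 26 is 19. Treating letters as 0–25, the rule is x ↦ 11x + 12 (mod 26).
On focus: f(5)→11·5+12≡15=p; o(14)→11·14+12≡10=k; c(2)→11·2+12≡8=i; u(20)→11·20+12≡24=y; s(18)→11·18+12≡2=c (all mod 26).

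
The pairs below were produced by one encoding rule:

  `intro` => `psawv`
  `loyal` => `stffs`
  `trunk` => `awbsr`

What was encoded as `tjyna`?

merit

A repeating key of period 2 is used — shifts +7, +5 over and over.
Reversing it on tjyna: t−7=m, j−5=e, y−7=r, n−5=i, a−7=t.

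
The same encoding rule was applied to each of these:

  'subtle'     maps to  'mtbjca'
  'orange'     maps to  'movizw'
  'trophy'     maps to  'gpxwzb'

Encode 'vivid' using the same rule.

lqdqd

The output letters match the input read backwards, each shifted +8: subtle reversed is eltbus. The word is reversed, then every letter is shifted forward by 8.
Applying it to vivid: reverse → diviv; then shift: d+8=l, i+8=q, v+8=d, i+8=q, v+8=d.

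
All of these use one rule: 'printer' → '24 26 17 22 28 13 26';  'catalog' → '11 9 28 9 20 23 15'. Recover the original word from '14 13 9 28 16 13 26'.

feather

p is letter #16 and maps to 24: an offset of 8. Each letter is replaced by its alphabet position (a=1..z=26) + 8.
Reversing it on 14 13 9 28 16 13 26: 14→(14−8)÷1=6=f, 13→(13−8)÷1=5=e, 9→(9−8)÷1=1=a, 28→(28−8)÷1=20=t, 16→(16−8)÷1=8=h, 13→(13−8)÷1=5=e, 26→(26−8)÷1=18=r.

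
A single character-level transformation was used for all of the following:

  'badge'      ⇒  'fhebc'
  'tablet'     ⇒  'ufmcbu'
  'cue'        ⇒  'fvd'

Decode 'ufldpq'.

The output letters match the input read backwards, each shifted +1: badge reversed is egdab. Two steps: reverse the string, then apply a Caesar shift of +1.
Undoing it on ufldpq: shift back: u−1=t, f−1=e, l−1=k, d−1=c, p−1=o, q−1=p → tekcop; then reverse → pocket.

pocket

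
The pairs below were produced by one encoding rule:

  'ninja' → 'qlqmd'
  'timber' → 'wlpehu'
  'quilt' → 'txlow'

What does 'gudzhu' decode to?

drawer

This is a Caesar cipher with shift 3.
Reversing it on gudzhu: g−3=d, u−3=r, d−3=a, z−3=w, h−3=e, u−3=r.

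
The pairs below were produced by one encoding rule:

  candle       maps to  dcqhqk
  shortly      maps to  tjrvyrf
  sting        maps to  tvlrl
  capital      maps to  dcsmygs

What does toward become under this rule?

In candle: c→d is +1, a→c is +2, n→q is +3, d→h is +4 — the shift increases by 1 each position. The shift increases by 1 at each position, starting from +1: 1, 2, 3, ….
Applying it to toward: t+1=u, o+2=q, w+3=z, a+4=e, r+5=w, d+6=j.

uqzewj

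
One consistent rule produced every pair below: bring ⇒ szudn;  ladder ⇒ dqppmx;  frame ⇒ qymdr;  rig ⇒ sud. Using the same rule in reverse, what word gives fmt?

hat

The output letters match the input read backwards, each shifted +12: bring reversed is gnirb. Two steps: reverse the string, then apply a Caesar shift of +12.
Decoding fmt: shift back: f−12=t, m−12=a, t−12=h → tah; then reverse → hat.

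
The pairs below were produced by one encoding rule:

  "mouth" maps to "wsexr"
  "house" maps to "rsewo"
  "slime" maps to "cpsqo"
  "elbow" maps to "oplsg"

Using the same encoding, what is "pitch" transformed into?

zmdgr

Shifts by position in mouth: pos 0: m→w (+10), pos 1: o→s (+4), pos 2: u→e (+10), pos 3: t→x (+4) — repeating every 2. The shifts repeat in a cycle of length 2: positions 0,1,… shift by +10, +4, then the pattern repeats.
Applying it to pitch: p+10=z, i+4=m, t+10=d, c+4=g, h+10=r.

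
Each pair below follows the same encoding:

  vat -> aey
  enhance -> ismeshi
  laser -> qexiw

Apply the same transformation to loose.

The shift depends on letter class: consonant v→a is +5, but vowel a→e is +4. The rule splits by letter class: vowels +4, consonants +5.
Applying it to loose: l(cons)+5=q, o(vowel)+4=s, o(vowel)+4=s, s(cons)+5=x, e(vowel)+4=i.

qssxi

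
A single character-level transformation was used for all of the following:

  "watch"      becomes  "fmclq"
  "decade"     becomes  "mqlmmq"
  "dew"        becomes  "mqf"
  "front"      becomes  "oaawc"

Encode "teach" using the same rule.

cqmlq

The shift depends on letter class: consonant w→f is +9, but vowel a→m is +12. The rule splits by letter class: vowels +12, consonants +9.
Applying it to teach: t(cons)+9=c, e(vowel)+12=q, a(vowel)+12=m, c(cons)+9=l, h(cons)+9=q.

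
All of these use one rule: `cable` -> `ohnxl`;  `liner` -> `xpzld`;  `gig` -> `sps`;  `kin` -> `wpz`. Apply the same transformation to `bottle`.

nvffxl

The shift depends on letter class: consonant c→o is +12, but vowel a→h is +7. Vowels shift forward by 7 and consonants shift forward by 12.
On bottle: b(cons)+12=n, o(vowel)+7=v, t(cons)+12=f, t(cons)+12=f, l(cons)+12=x, e(vowel)+7=l.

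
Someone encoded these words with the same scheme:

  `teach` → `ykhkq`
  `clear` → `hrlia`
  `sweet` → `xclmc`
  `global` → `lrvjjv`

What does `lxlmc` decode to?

In teach: t→y is +5, e→k is +6, a→h is +7, c→k is +8 — the shift increases by 1 each position. The shift increases by 1 at each position, starting from +5: 5, 6, 7, ….
Reversing it on lxlmc: l−5=g, x−6=r, l−7=e, m−8=e, c−9=t.

greet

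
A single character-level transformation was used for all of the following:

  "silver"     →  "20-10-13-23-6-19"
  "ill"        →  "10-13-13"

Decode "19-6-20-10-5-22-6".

residue

s is letter #19 and maps to 20: an offset of 1. Letters become their 1-based position plus 1 (so a→2, b→3, …).
Reversing it on 19-6-20-10-5-22-6: 19→(19−1)÷1=18=r, 6→(6−1)÷1=5=e, 20→(20−1)÷1=19=s, 10→(10−1)÷1=9=i, 5→(5−1)÷1=4=d, 22→(22−1)÷1=21=u, 6→(6−1)÷1=5=e.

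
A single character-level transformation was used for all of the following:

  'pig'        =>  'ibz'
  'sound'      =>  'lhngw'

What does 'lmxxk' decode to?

This is a Caesar cipher with shift 19.
Reversing it on lmxxk: l−19=s, m−19=t, x−19=e, x−19=e, k−19=r.

steer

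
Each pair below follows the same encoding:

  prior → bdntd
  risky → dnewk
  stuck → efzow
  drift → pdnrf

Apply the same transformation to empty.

Two shifts are in play — +5 for a/e/i/o/u, +12 for every other letter.
On empty: e(vowel)+5=j, m(cons)+12=y, p(cons)+12=b, t(cons)+12=f, y(cons)+12=k.

jybfk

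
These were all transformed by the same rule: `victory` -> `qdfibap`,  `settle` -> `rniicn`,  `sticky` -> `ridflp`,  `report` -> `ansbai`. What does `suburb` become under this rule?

rzozao

Treating letters as 0–25, the rule is x ↦ 17x + 23 (mod 26).
On suburb: s(18)→17·18+23≡17=r; u(20)→17·20+23≡25=z; b(1)→17·1+23≡14=o; u(20)→17·20+23≡25=z; r(17)→17·17+23≡0=a; b(1)→17·1+23≡14=o (all mod 26).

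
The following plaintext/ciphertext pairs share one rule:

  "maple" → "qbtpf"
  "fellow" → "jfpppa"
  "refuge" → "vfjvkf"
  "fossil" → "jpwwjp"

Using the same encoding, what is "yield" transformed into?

cjfph

Vowels shift forward by 1 and consonants shift forward by 4.
Applying it to yield: y(cons)+4=c, i(vowel)+1=j, e(vowel)+1=f, l(cons)+4=p, d(cons)+4=h.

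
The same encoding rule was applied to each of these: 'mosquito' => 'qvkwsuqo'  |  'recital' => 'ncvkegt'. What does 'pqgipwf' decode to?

Two steps: reverse the string, then apply a Caesar shift of +2.
Undoing it on pqgipwf: shift back: p−2=n, q−2=o, g−2=e, i−2=g, p−2=n, w−2=u, f−2=d → noegnud; then reverse → dungeon.

dungeon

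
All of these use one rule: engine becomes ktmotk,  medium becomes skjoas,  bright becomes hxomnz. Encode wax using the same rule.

Compare letters: e→k is +6, n→t is +6, g→m is +6 — a constant shift. Every letter moves 6 places later in the alphabet, wrapping around z→a.
Applying it to wax: w+6=c, a+6=g, x+6=d.

cgd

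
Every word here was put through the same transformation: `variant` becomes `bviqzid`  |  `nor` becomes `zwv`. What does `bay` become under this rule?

gij

The word is reversed, then every letter is shifted forward by 8.
On bay: reverse → yab; then shift: y+8=g, a+8=i, b+8=j.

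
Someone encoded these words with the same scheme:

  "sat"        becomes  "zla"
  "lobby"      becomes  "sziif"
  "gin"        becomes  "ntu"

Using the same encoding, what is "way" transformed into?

The shift depends on letter class: consonant s→z is +7, but vowel a→l is +11. Vowels shift forward by 11 and consonants shift forward by 7.
For way: w(cons)+7=d, a(vowel)+11=l, y(cons)+7=f.

dlf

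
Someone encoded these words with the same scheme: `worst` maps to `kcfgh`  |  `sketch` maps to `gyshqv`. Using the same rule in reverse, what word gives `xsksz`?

jewel

Compare letters: w→k is +14, o→c is +14, r→f is +14 — a constant shift. Every letter moves 14 places later in the alphabet, wrapping around z→a.
Reversing it on xsksz: x−14=j, s−14=e, k−14=w, s−14=e, z−14=l.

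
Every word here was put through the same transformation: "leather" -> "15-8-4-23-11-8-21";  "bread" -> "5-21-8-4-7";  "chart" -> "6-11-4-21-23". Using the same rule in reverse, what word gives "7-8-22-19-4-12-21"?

l is letter #12 and maps to 15: an offset of 3. The number is (letter's place in the alphabet, a=1) + 3.
Decoding 7-8-22-19-4-12-21: 7→(7−3)÷1=4=d, 8→(8−3)÷1=5=e, 22→(22−3)÷1=19=s, 19→(19−3)÷1=16=p, 4→(4−3)÷1=1=a, 12→(12−3)÷1=9=i, 21→(21−3)÷1=18=r.

despair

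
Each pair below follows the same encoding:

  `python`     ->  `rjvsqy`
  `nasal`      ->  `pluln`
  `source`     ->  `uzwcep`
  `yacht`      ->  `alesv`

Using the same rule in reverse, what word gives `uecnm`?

stack

Shifts by position in python: pos 0: p→r (+2), pos 1: y→j (+11), pos 2: t→v (+2), pos 3: h→s (+11) — repeating every 2. The shifts repeat in a cycle of length 2: positions 0,1,… shift by +2, +11, then the pattern repeats.
Undoing it on uecnm: u−2=s, e−11=t, c−2=a, n−11=c, m−2=k.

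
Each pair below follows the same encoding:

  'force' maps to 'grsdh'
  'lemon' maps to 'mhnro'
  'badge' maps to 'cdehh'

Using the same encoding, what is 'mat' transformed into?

The shift depends on letter class: consonant f→g is +1, but vowel o→r is +3. Two shifts are in play — +3 for a/e/i/o/u, +1 for every other letter.
Applying it to mat: m(cons)+1=n, a(vowel)+3=d, t(cons)+1=u.

ndu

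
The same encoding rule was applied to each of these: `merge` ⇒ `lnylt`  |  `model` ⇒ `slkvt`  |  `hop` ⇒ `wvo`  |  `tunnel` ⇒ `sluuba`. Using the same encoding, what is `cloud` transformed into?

kbvsj

The output letters match the input read backwards, each shifted +7: merge reversed is egrem. Two steps: reverse the string, then apply a Caesar shift of +7.
On cloud: reverse → duolc; then shift: d+7=k, u+7=b, o+7=v, l+7=s, c+7=j.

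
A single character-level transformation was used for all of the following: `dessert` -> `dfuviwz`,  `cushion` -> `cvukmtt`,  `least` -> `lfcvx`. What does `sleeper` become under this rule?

smghtjx

In dessert: d→d is +0, e→f is +1, s→u is +2, s→v is +3 — the shift increases by 1 each position. Each letter shifts forward by its position index (0, 1, 2, …) — the shift grows by one for each successive letter.
For sleeper: s+0=s, l+1=m, e+2=g, e+3=h, p+4=t, e+5=j, r+6=x.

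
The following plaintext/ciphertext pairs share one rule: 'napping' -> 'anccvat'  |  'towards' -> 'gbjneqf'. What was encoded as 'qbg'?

This is a Caesar cipher with shift 13.
Undoing it on qbg: q−13=d, b−13=o, g−13=t.

dot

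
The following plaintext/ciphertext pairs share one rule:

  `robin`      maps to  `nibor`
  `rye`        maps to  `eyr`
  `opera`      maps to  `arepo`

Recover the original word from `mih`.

him

The output letters match the input read backwards: robin reversed is nibor. The word is simply reversed.
Decoding mih: then reverse → him.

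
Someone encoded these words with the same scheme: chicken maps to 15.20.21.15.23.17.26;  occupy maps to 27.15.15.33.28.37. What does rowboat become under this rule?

c is letter #3 and maps to 15: an offset of 12. Each letter is replaced by its alphabet position (a=1..z=26) + 12.
Applying it to rowboat: r=18→30, o=15→27, w=23→35, b=2→14, o=15→27, a=1→13, t=20→32.

30.27.35.14.27.13.32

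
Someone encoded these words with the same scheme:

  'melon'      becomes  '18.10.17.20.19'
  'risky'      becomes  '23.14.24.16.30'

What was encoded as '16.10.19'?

m is letter #13 and maps to 18: an offset of 5. Each letter is replaced by its alphabet position (a=1..z=26) + 5.
Undoing it on 16.10.19: 16→(16−5)÷1=11=k, 10→(10−5)÷1=5=e, 19→(19−5)÷1=14=n.

ken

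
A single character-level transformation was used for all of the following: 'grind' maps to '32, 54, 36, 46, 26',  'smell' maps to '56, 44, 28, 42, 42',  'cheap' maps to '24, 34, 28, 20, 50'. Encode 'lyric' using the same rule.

Each letter becomes 2×(its alphabet position, a=1..z=26) + 18.
For lyric: l=12→42, y=25→68, r=18→54, i=9→36, c=3→24.

42, 68, 54, 36, 24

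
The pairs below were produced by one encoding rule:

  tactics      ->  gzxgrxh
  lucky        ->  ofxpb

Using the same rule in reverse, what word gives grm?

Each pair mirrors across the alphabet (t↔g, a↔z, c↔x): positions sum to 25. This is the alphabet-reversal cipher (Atbash): a becomes z, b becomes y, etc.
Undoing it on grm: g↔t, r↔i, m↔n.

tin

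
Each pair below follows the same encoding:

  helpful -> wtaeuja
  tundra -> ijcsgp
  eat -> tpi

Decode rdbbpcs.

Compare letters: h→w is +15, e→t is +15, l→a is +15 — a constant shift. Every letter moves 15 places later in the alphabet, wrapping around z→a.
Decoding rdbbpcs: r−15=c, d−15=o, b−15=m, b−15=m, p−15=a, c−15=n, s−15=d.

command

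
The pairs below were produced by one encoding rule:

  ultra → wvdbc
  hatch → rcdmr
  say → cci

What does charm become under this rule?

The shift depends on letter class: consonant l→v is +10, but vowel u→w is +2. The rule splits by letter class: vowels +2, consonants +10.
Applying it to charm: c(cons)+10=m, h(cons)+10=r, a(vowel)+2=c, r(cons)+10=b, m(cons)+10=w.

mrcbw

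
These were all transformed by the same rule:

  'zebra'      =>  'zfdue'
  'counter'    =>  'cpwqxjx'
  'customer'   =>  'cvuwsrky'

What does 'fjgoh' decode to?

field

In zebra: z→z is +0, e→f is +1, b→d is +2, r→u is +3 — the shift increases by 1 each position. Each letter shifts forward by its position index (0, 1, 2, …) — the shift grows by one for each successive letter.
Reversing it on fjgoh: f−0=f, j−1=i, g−2=e, o−3=l, h−4=d.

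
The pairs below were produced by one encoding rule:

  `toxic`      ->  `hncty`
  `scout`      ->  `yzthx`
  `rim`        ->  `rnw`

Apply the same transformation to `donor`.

wtsti

The output letters match the input read backwards, each shifted +5: toxic reversed is cixot. Two steps: reverse the string, then apply a Caesar shift of +5.
Applying it to donor: reverse → ronod; then shift: r+5=w, o+5=t, n+5=s, o+5=t, d+5=i.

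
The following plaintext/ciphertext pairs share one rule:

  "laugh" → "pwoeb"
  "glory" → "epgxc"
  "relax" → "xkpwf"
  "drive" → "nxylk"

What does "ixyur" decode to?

l(11)→p(15) and a(0)→w(22) fit y≡23x+22 (mod 26); the inverse of 23 mod 26 is 17. Treating letters as 0–25, the rule is x ↦ 23x + 22 (mod 26).
Decoding ixyur: i(8)→17·(8−22)≡22=w; x(23)→17·(23−22)≡17=r; y(24)→17·(24−22)≡8=i; u(20)→17·(20−22)≡18=s; r(17)→17·(17−22)≡19=t (all mod 26).

wrist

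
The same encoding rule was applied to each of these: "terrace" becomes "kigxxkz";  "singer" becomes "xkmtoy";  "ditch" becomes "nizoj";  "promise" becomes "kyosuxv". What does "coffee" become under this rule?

The output letters match the input read backwards, each shifted +6: terrace reversed is ecarret. Read the word backwards and shift each letter +6.
On coffee: reverse → eeffoc; then shift: e+6=k, e+6=k, f+6=l, f+6=l, o+6=u, c+6=i.

kkllui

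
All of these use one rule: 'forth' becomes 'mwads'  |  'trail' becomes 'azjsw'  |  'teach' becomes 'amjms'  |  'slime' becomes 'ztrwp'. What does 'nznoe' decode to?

In forth: f→m is +7, o→w is +8, r→a is +9, t→d is +10 — the shift increases by 1 each position. Each letter shifts forward by (position + 7), i.e. 7, 8, 9, … — the shift grows by one for each successive letter.
Decoding nznoe: n−7=g, z−8=r, n−9=e, o−10=e, e−11=t.

greet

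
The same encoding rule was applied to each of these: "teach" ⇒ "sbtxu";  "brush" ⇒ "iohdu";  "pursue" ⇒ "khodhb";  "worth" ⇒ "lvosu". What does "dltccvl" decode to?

swallow

t(19)→s(18) and e(4)→b(1) fit y≡15x+19 (mod 26); the inverse of 15 mod 26 is 7. Each letter's alphabet position (a=0..z=25) is mapped through 15·x+19 mod 26 — an affine cipher.
Reversing it on dltccvl: d(3)→7·(3−19)≡18=s; l(11)→7·(11−19)≡22=w; t(19)→7·(19−19)≡0=a; c(2)→7·(2−19)≡11=l; c(2)→7·(2−19)≡11=l; v(21)→7·(21−19)≡14=o; l(11)→7·(11−19)≡22=w (all mod 26).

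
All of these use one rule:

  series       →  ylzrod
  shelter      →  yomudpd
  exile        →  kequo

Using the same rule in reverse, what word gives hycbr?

brush

Each letter shifts forward by (position + 6), i.e. 6, 7, 8, … — the shift grows by one for each successive letter.
Reversing it on hycbr: h−6=b, y−7=r, c−8=u, b−9=s, r−10=h.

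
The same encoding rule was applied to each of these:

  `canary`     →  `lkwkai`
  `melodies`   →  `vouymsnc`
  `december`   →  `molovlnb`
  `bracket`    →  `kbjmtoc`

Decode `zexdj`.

quota

Shifts by position in canary: pos 0: c→l (+9), pos 1: a→k (+10), pos 2: n→w (+9), pos 3: a→k (+10) — repeating every 2. It's a Vigenère-style cipher with numeric key [9,10]: position i shifts by key[i mod 2].
Undoing it on zexdj: z−9=q, e−10=u, x−9=o, d−10=t, j−9=a.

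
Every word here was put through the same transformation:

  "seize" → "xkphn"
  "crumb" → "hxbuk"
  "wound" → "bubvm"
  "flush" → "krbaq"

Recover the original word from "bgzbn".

In seize: s→x is +5, e→k is +6, i→p is +7, z→h is +8 — the shift increases by 1 each position. The shift increases by 1 at each position, starting from +5: 5, 6, 7, ….
Reversing it on bgzbn: b−5=w, g−6=a, z−7=s, b−8=t, n−9=e.

waste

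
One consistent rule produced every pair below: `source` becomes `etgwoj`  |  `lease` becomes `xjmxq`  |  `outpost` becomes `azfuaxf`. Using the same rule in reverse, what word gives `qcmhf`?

exact

Shifts by position in source: pos 0: s→e (+12), pos 1: o→t (+5), pos 2: u→g (+12), pos 3: r→w (+5) — repeating every 2. A repeating key of period 2 is used — shifts +12, +5 over and over.
Reversing it on qcmhf: q−12=e, c−5=x, m−12=a, h−5=c, f−12=t.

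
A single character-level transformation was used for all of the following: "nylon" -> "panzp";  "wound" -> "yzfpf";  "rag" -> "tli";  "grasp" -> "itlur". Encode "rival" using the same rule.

Two shifts are in play — +11 for a/e/i/o/u, +2 for every other letter.
Applying it to rival: r(cons)+2=t, i(vowel)+11=t, v(cons)+2=x, a(vowel)+11=l, l(cons)+2=n.

ttxln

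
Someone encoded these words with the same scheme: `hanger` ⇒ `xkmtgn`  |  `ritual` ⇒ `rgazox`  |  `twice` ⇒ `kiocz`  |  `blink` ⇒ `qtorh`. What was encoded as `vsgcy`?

The output letters match the input read backwards, each shifted +6: hanger reversed is regnah. Two steps: reverse the string, then apply a Caesar shift of +6.
Decoding vsgcy: shift back: v−6=p, s−6=m, g−6=a, c−6=w, y−6=s → pmaws; then reverse → swamp.

swamp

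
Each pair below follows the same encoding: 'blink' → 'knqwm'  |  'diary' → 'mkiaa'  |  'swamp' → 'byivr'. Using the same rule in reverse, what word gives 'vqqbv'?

It's a Vigenère-style cipher with numeric key [9,2,8]: position i shifts by key[i mod 3].
Undoing it on vqqbv: v−9=m, q−2=o, q−8=i, b−9=s, v−2=t.

moist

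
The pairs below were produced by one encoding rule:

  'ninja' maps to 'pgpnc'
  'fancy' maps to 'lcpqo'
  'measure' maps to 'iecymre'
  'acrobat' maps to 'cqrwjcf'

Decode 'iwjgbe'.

n(13)→p(15) and i(8)→g(6) fit y≡7x+2 (mod 26); the inverse of 7 mod 26 is 15. This is an affine cipher: with a=0,…,z=25, each position x becomes (7x+2) mod 26.
Undoing it on iwjgbe: i(8)→15·(8−2)≡12=m; w(22)→15·(22−2)≡14=o; j(9)→15·(9−2)≡1=b; g(6)→15·(6−2)≡8=i; b(1)→15·(1−2)≡11=l; e(4)→15·(4−2)≡4=e (all mod 26).

mobile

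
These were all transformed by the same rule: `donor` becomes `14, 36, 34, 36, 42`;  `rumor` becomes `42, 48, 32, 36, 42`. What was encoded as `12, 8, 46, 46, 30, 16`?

d(#4)→14 and o(#15)→36: differences scale by 2, so n = 2·pos + 6. With a=1..z=26, the number is 2·pos + 6.
Reversing it on 12, 8, 46, 46, 30, 16: 12→(12−6)÷2=3=c, 8→(8−6)÷2=1=a, 46→(46−6)÷2=20=t, 46→(46−6)÷2=20=t, 30→(30−6)÷2=12=l, 16→(16−6)÷2=5=e.

cattle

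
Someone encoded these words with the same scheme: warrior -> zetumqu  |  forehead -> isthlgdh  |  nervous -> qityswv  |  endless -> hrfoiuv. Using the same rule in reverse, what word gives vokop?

A repeating key of period 3 is used — shifts +3, +4, +2 over and over.
Reversing it on vokop: v−3=s, o−4=k, k−2=i, o−3=l, p−4=l.

skill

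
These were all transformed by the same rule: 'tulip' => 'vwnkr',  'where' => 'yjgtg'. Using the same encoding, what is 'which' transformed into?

Compare letters: t→v is +2, u→w is +2, l→n is +2 — a constant shift. It's a constant shift of +2 (ROT2).
On which: w+2=y, h+2=j, i+2=k, c+2=e, h+2=j.

yjkej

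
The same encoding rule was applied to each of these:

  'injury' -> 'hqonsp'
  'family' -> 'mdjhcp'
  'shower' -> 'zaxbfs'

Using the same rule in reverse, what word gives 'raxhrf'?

choice

i(8)→h(7) and n(13)→q(16) fit y≡7x+3 (mod 26); the inverse of 7 mod 26 is 15. Treating letters as 0–25, the rule is x ↦ 7x + 3 (mod 26).
Reversing it on raxhrf: r(17)→15·(17−3)≡2=c; a(0)→15·(0−3)≡7=h; x(23)→15·(23−3)≡14=o; h(7)→15·(7−3)≡8=i; r(17)→15·(17−3)≡2=c; f(5)→15·(5−3)≡4=e (all mod 26).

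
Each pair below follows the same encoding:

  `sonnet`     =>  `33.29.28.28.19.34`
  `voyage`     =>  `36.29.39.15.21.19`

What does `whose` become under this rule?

s is letter #19 and maps to 33: an offset of 14. Each letter is replaced by its alphabet position (a=1..z=26) + 14.
For whose: w=23→37, h=8→22, o=15→29, s=19→33, e=5→19.

37.22.29.33.19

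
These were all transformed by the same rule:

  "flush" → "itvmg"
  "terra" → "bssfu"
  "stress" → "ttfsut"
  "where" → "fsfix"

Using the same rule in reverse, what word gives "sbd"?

The output letters match the input read backwards, each shifted +1: flush reversed is hsulf. The word is reversed, then every letter is shifted forward by 1.
Reversing it on sbd: shift back: s−1=r, b−1=a, d−1=c → rac; then reverse → car.

car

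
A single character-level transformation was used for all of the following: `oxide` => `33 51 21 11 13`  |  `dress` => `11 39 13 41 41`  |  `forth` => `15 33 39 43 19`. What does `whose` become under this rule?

o(#15)→33 and x(#24)→51: differences scale by 2, so n = 2·pos + 3. The formula is n = 2×(alphabet index, a=1) + 3.
Applying it to whose: w=23→49, h=8→19, o=15→33, s=19→41, e=5→13.

49 19 33 41 13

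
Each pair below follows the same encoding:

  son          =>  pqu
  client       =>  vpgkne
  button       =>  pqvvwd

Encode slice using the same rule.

geknu

The output letters match the input read backwards, each shifted +2: son reversed is nos. Read the word backwards and shift each letter +2.
Applying it to slice: reverse → ecils; then shift: e+2=g, c+2=e, i+2=k, l+2=n, s+2=u.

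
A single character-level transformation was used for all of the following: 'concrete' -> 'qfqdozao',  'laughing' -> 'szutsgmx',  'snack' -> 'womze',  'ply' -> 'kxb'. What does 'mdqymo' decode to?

The word is reversed, then every letter is shifted forward by 12.
Reversing it on mdqymo: shift back: m−12=a, d−12=r, q−12=e, y−12=m, m−12=a, o−12=c → aremac; then reverse → camera.

camera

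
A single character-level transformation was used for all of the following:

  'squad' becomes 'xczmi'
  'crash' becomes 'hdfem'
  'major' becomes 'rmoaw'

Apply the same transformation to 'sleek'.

Shifts by position in squad: pos 0: s→x (+5), pos 1: q→c (+12), pos 2: u→z (+5), pos 3: a→m (+12) — repeating every 2. It's a Vigenère-style cipher with numeric key [5,12]: position i shifts by key[i mod 2].
On sleek: s+5=x, l+12=x, e+5=j, e+12=q, k+5=p.

xxjqp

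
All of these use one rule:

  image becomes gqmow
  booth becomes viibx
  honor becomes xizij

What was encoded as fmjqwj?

farmer

i(8)→g(6) and m(12)→q(16) fit y≡9x+12 (mod 26); the inverse of 9 mod 26 is 3. Each letter's alphabet position (a=0..z=25) is mapped through 9·x+12 mod 26 — an affine cipher.
Decoding fmjqwj: f(5)→3·(5−12)≡5=f; m(12)→3·(12−12)≡0=a; j(9)→3·(9−12)≡17=r; q(16)→3·(16−12)≡12=m; w(22)→3·(22−12)≡4=e; j(9)→3·(9−12)≡17=r (all mod 26).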